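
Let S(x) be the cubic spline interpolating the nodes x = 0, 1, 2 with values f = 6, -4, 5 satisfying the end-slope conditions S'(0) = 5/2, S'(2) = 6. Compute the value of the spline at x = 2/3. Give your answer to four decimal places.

Put m_i = S'' at the i-th knot. Here h = (1, 1) and Δ = (-10, 9), so the interior equations h_(i-1)·m_(i-1) + 2(h_(i-1)+h_i)·m_i + h_i·m_(i+1) = 6(Δ_i − Δ_(i-1)) read
  1·m_0 + 4·m_1 + 1·m_2 = 6(Δ_1 - Δ_0) = 114
Clamped end conditions give two more equations: 2h_0·m_0 + h_0·m_1 = 6(Δ_0 - S'(0)) = -75 and h_1·m_1 + 2h_1·m_2 = 6(S'(2) - Δ_1) = -18.
Solving: m_0 = -257/4, m_1 = 107/2, m_2 = -143/4.
On [0, 1], S(x) = 6 + 5/2·x - 257/8·x² + 157/8·x³.
With x = 2/3: S(2/3) = -43/54.

-0.7963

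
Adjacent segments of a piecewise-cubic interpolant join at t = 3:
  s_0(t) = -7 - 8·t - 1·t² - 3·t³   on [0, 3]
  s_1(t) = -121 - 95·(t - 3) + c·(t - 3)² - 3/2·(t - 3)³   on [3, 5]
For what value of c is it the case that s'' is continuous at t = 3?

s_0''(t) = -2 - 18·t, so s_0''(3) = -56. On the right, s_1''(3) = 2c, so c = -28.

-28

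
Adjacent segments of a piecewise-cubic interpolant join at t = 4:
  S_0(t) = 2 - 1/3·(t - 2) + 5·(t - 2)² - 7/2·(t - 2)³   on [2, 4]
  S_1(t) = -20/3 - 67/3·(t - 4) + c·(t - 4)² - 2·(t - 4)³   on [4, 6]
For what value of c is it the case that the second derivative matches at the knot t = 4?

S_0''(t) = 10 - 21·(t - 2), so S_0''(4) = -32. On the right, S_1''(4) = 2c, so c = -16.

-16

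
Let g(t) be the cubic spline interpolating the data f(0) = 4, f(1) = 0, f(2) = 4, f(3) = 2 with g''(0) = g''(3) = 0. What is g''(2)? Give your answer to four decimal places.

-12.8000

Let σ_i = g''(x_i). Step sizes h_i = 1, 1, 1; slopes of the chords Δ_i = (y_(i+1) - y_i)/h_i = -4, 4, -2.
  1·σ_0 + 4·σ_1 + 1·σ_2 = 6(Δ_1 - Δ_0) = 48
  1·σ_1 + 4·σ_2 + 1·σ_3 = 6(Δ_2 - Δ_1) = -36
Natural end conditions: σ_0 = σ_3 = 0.
Forward elimination and back-substitution give σ_0 = 0, σ_1 = 76/5, σ_2 = -64/5, σ_3 = 0.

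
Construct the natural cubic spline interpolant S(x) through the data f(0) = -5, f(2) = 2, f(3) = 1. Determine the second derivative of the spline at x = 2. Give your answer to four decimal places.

-4.5000

Put σ_i = S'' at the i-th knot. Here h = (2, 1) and Δ = (7/2, -1), so the interior equations h_(i-1)·σ_(i-1) + 2(h_(i-1)+h_i)·σ_i + h_i·σ_(i+1) = 6(Δ_i − Δ_(i-1)) read
  2·σ_0 + 6·σ_1 + 1·σ_2 = 6(Δ_1 - Δ_0) = -27
Natural end conditions: σ_0 = σ_2 = 0.
Solving: σ_0 = 0, σ_1 = -9/2, σ_2 = 0.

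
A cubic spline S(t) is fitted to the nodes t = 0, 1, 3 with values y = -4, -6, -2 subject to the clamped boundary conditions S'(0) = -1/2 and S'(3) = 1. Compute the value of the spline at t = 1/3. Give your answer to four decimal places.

-4.5185

Put M_i = S'' at the i-th knot. Here h = (1, 2) and Δ = (-2, 2), so the interior equations h_(i-1)·M_(i-1) + 2(h_(i-1)+h_i)·M_i + h_i·M_(i+1) = 6(Δ_i − Δ_(i-1)) read
  1·M_0 + 6·M_1 + 2·M_2 = 6(Δ_1 - Δ_0) = 24
Clamped end conditions give two more equations: 2h_0·M_0 + h_0·M_1 = 6(Δ_0 - S'(0)) = -9 and h_1·M_1 + 2h_1·M_2 = 6(S'(3) - Δ_1) = -6.
Solving: M_0 = -8, M_1 = 7, M_2 = -5.
On [0, 1], S(t) = -4 - 1/2·t - 4·t² + 5/2·t³.
With t = 1/3: S(1/3) = -122/27.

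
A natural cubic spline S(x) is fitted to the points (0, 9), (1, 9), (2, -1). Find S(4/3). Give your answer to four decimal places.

6.5926

With M_i denoting the second derivative at x_i, h_i = 1, 1, and Δ_i = (y_(i+1) − y_i)/h_i = 0, -10:
  1·M_0 + 4·M_1 + 1·M_2 = 6(Δ_1 - Δ_0) = -60
Natural end conditions: M_0 = M_2 = 0.
Hence M_0 = 0, M_1 = -15, M_2 = 0.
On [1, 2], S(x) = 9 - 5·(x - 1) - 15/2·(x - 1)² + 5/2·(x - 1)³.
With (x - 1) = 1/3: S(4/3) = 178/27.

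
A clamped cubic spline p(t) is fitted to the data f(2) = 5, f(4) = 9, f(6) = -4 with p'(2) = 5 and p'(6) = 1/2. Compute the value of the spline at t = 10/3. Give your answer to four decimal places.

Let m_i = p''(x_i). Step sizes h_i = 2, 2; slopes of the chords Δ_i = (y_(i+1) - y_i)/h_i = 2, -13/2.
  2·m_0 + 8·m_1 + 2·m_2 = 6(Δ_1 - Δ_0) = -51
Clamped end conditions give two more equations: 2h_0·m_0 + h_0·m_1 = 6(Δ_0 - p'(2)) = -18 and h_1·m_1 + 2h_1·m_2 = 6(p'(6) - Δ_1) = 42.
Solving: m_0 = 3/4, m_1 = -21/2, m_2 = 63/4.
On [2, 4], p(t) = 5 + 5·(t - 2) + 3/8·(t - 2)² - 15/16·(t - 2)³.
With (t - 2) = 4/3: p(10/3) = 91/9.

10.1111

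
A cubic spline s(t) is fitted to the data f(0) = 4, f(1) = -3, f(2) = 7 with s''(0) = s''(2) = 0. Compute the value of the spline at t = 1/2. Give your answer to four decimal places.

Put σ_i = s'' at the i-th knot. Here h = (1, 1) and Δ = (-7, 10), so the interior equations h_(i-1)·σ_(i-1) + 2(h_(i-1)+h_i)·σ_i + h_i·σ_(i+1) = 6(Δ_i − Δ_(i-1)) read
  1·σ_0 + 4·σ_1 + 1·σ_2 = 6(Δ_1 - Δ_0) = 102
Natural end conditions: σ_0 = σ_2 = 0.
Solving: σ_0 = 0, σ_1 = 51/2, σ_2 = 0.
On [0, 1], s(t) = 4 - 45/4·t + 0·t² + 17/4·t³.
With t = 1/2: s(1/2) = -35/32.

-1.0938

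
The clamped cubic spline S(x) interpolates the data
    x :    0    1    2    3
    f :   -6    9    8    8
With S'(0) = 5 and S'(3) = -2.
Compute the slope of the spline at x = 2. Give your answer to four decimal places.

-2.7333

Write M_i for S''(x_i). With h_i = 1, 1, 1 and divided differences Δ_i = 15, -1, 0, the continuity of S' gives the tridiagonal system
  1·M_0 + 4·M_1 + 1·M_2 = 6(Δ_1 - Δ_0) = -96
  1·M_1 + 4·M_2 + 1·M_3 = 6(Δ_2 - Δ_1) = 6
Clamped end conditions give two more equations: 2h_0·M_0 + h_0·M_1 = 6(Δ_0 - S'(0)) = 60 and h_2·M_2 + 2h_2·M_3 = 6(S'(3) - Δ_2) = -12.
Solving the tridiagonal system: M_0 = 752/15, M_1 = -604/15, M_2 = 224/15, M_3 = -202/15.
On [2, 3], S'(x) = b_2 + 2c_2·(x - 2) + 3d_2·(x - 2)² with b_2 = Δ_2 - h_2(2M_2 + M_3)/6 = -41/15, c_2 = M_2/2 = 112/15, d_2 = (M_3 - M_2)/(6h_2) = -71/15. So S'(2) = -41/15.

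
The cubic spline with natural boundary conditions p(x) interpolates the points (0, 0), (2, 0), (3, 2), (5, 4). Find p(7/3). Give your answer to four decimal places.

0.5968

With M_i denoting the second derivative at x_i, h_i = 2, 1, 2, and Δ_i = (y_(i+1) − y_i)/h_i = 0, 2, 1:
  2·M_0 + 6·M_1 + 1·M_2 = 6(Δ_1 - Δ_0) = 12
  1·M_1 + 6·M_2 + 2·M_3 = 6(Δ_2 - Δ_1) = -6
Natural end conditions: M_0 = M_3 = 0.
Hence M_0 = 0, M_1 = 78/35, M_2 = -48/35, M_3 = 0.
On [2, 3], p(x) = 0 + 52/35·(x - 2) + 39/35·(x - 2)² - 3/5·(x - 2)³.
With (x - 2) = 1/3: p(7/3) = 188/315.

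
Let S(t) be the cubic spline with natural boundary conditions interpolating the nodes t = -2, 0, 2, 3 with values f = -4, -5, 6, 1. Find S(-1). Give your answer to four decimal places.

-6.4432

Put m_i = S'' at the i-th knot. Here h = (2, 2, 1) and Δ = (-1/2, 11/2, -5), so the interior equations h_(i-1)·m_(i-1) + 2(h_(i-1)+h_i)·m_i + h_i·m_(i+1) = 6(Δ_i − Δ_(i-1)) read
  2·m_0 + 8·m_1 + 2·m_2 = 6(Δ_1 - Δ_0) = 36
  2·m_1 + 6·m_2 + 1·m_3 = 6(Δ_2 - Δ_1) = -63
Natural end conditions: m_0 = m_3 = 0.
Solving the tridiagonal system: m_0 = 0, m_1 = 171/22, m_2 = -144/11, m_3 = 0.
On [-2, 0], S(t) = -4 - 34/11·(t + 2) + 0·(t + 2)² + 57/88·(t + 2)³.
With (t + 2) = 1: S(-1) = -567/88.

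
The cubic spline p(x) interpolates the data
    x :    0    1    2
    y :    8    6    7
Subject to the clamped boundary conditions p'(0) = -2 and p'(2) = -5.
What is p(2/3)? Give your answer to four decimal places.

Let M_i = p''(x_i). Step sizes h_i = 1, 1; slopes of the chords Δ_i = (y_(i+1) - y_i)/h_i = -2, 1.
  1·M_0 + 4·M_1 + 1·M_2 = 6(Δ_1 - Δ_0) = 18
Clamped end conditions give two more equations: 2h_0·M_0 + h_0·M_1 = 6(Δ_0 - p'(0)) = 0 and h_1·M_1 + 2h_1·M_2 = 6(p'(2) - Δ_1) = -36.
Forward elimination and back-substitution give M_0 = -6, M_1 = 12, M_2 = -24.
On [0, 1], p(x) = 8 - 2·x - 3·x² + 3·x³.
With x = 2/3: p(2/3) = 56/9.

6.2222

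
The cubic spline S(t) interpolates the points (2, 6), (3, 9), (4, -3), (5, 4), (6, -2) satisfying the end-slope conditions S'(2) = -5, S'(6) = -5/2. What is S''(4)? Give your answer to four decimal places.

Put σ_i = S'' at the i-th knot. Here h = (1, 1, 1, 1) and Δ = (3, -12, 7, -6), so the interior equations h_(i-1)·σ_(i-1) + 2(h_(i-1)+h_i)·σ_i + h_i·σ_(i+1) = 6(Δ_i − Δ_(i-1)) read
  1·σ_0 + 4·σ_1 + 1·σ_2 = 6(Δ_1 - Δ_0) = -90
  1·σ_1 + 4·σ_2 + 1·σ_3 = 6(Δ_2 - Δ_1) = 114
  1·σ_2 + 4·σ_3 + 1·σ_4 = 6(Δ_3 - Δ_2) = -78
Clamped end conditions give two more equations: 2h_0·σ_0 + h_0·σ_1 = 6(Δ_0 - S'(2)) = 48 and h_3·σ_3 + 2h_3·σ_4 = 6(S'(6) - Δ_3) = 21.
Forward elimination and back-substitution give σ_0 = 2657/56, σ_1 = -1313/28, σ_2 = 401/8, σ_3 = -1109/28, σ_4 = 1697/56.

50.1250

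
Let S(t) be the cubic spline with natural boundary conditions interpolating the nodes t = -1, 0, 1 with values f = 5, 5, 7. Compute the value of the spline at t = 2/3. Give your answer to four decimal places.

6.1852

With M_i denoting the second derivative at x_i, h_i = 1, 1, and Δ_i = (y_(i+1) − y_i)/h_i = 0, 2:
  1·M_0 + 4·M_1 + 1·M_2 = 6(Δ_1 - Δ_0) = 12
Natural end conditions: M_0 = M_2 = 0.
Forward elimination and back-substitution give M_0 = 0, M_1 = 3, M_2 = 0.
On [0, 1], S(t) = 5 + 1·t + 3/2·t² - 1/2·t³.
With t = 2/3: S(2/3) = 167/27.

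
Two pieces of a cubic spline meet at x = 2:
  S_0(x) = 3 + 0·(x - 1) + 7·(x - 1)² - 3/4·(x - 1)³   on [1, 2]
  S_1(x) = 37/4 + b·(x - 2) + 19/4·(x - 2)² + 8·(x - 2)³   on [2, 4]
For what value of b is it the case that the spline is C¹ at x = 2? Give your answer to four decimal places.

11.7500

S_0'(x) = 0 + 14·(x - 1) - 9/4·(x - 1)², so S_0'(2) = 47/4. On the right, S_1'(2) = b, so b = 47/4.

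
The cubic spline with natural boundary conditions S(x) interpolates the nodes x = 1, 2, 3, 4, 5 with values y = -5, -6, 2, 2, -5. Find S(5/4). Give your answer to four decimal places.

Put σ_i = S'' at the i-th knot. Here h = (1, 1, 1, 1) and Δ = (-1, 8, 0, -7), so the interior equations h_(i-1)·σ_(i-1) + 2(h_(i-1)+h_i)·σ_i + h_i·σ_(i+1) = 6(Δ_i − Δ_(i-1)) read
  1·σ_0 + 4·σ_1 + 1·σ_2 = 6(Δ_1 - Δ_0) = 54
  1·σ_1 + 4·σ_2 + 1·σ_3 = 6(Δ_2 - Δ_1) = -48
  1·σ_2 + 4·σ_3 + 1·σ_4 = 6(Δ_3 - Δ_2) = -42
Natural end conditions: σ_0 = σ_4 = 0.
Solving: σ_0 = 0, σ_1 = 120/7, σ_2 = -102/7, σ_3 = -48/7, σ_4 = 0.
On [1, 2], S(x) = -5 - 27/7·(x - 1) + 0·(x - 1)² + 20/7·(x - 1)³.
With (x - 1) = 1/4: S(5/4) = -663/112.

-5.9196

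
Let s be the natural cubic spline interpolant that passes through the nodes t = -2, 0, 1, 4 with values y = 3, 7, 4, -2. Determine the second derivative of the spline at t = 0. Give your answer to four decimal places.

-5.2340

Let σ_i = s''(x_i). Step sizes h_i = 2, 1, 3; slopes of the chords Δ_i = (y_(i+1) - y_i)/h_i = 2, -3, -2.
  2·σ_0 + 6·σ_1 + 1·σ_2 = 6(Δ_1 - Δ_0) = -30
  1·σ_1 + 8·σ_2 + 3·σ_3 = 6(Δ_2 - Δ_1) = 6
Natural end conditions: σ_0 = σ_3 = 0.
Solving: σ_0 = 0, σ_1 = -246/47, σ_2 = 66/47, σ_3 = 0.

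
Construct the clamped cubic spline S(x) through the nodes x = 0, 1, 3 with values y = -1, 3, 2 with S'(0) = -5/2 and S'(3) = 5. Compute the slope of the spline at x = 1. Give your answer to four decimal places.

3.7500

Let M_i = S''(x_i). Step sizes h_i = 1, 2; slopes of the chords Δ_i = (y_(i+1) - y_i)/h_i = 4, -1/2.
  1·M_0 + 6·M_1 + 2·M_2 = 6(Δ_1 - Δ_0) = -27
Clamped end conditions give two more equations: 2h_0·M_0 + h_0·M_1 = 6(Δ_0 - S'(0)) = 39 and h_1·M_1 + 2h_1·M_2 = 6(S'(3) - Δ_1) = 33.
Solving the tridiagonal system: M_0 = 53/2, M_1 = -14, M_2 = 61/4.
On [1, 3], S'(x) = b_1 + 2c_1·(x - 1) + 3d_1·(x - 1)² with b_1 = Δ_1 - h_1(2M_1 + M_2)/6 = 15/4, c_1 = M_1/2 = -7, d_1 = (M_2 - M_1)/(6h_1) = 39/16. So S'(1) = 15/4.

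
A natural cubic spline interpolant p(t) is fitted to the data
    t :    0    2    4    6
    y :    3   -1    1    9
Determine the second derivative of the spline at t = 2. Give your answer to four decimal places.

1.8000

Let M_i = p''(x_i). Step sizes h_i = 2, 2, 2; slopes of the chords Δ_i = (y_(i+1) - y_i)/h_i = -2, 1, 4.
  2·M_0 + 8·M_1 + 2·M_2 = 6(Δ_1 - Δ_0) = 18
  2·M_1 + 8·M_2 + 2·M_3 = 6(Δ_2 - Δ_1) = 18
Natural end conditions: M_0 = M_3 = 0.
Hence M_0 = 0, M_1 = 9/5, M_2 = 9/5, M_3 = 0.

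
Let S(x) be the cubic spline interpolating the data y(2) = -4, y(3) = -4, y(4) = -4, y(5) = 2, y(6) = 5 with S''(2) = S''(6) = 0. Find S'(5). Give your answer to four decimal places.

With M_i denoting the second derivative at x_i, h_i = 1, 1, 1, 1, and Δ_i = (y_(i+1) − y_i)/h_i = 0, 0, 6, 3:
  1·M_0 + 4·M_1 + 1·M_2 = 6(Δ_1 - Δ_0) = 0
  1·M_1 + 4·M_2 + 1·M_3 = 6(Δ_2 - Δ_1) = 36
  1·M_2 + 4·M_3 + 1·M_4 = 6(Δ_3 - Δ_2) = -18
Natural end conditions: M_0 = M_4 = 0.
Solving: M_0 = 0, M_1 = -81/28, M_2 = 81/7, M_3 = -207/28, M_4 = 0.
On [5, 6], S'(x) = b_3 + 2c_3·(x - 5) + 3d_3·(x - 5)² with b_3 = Δ_3 - h_3(2M_3 + M_4)/6 = 153/28, c_3 = M_3/2 = -207/56, d_3 = (M_4 - M_3)/(6h_3) = 69/56. So S'(5) = 153/28.

5.4643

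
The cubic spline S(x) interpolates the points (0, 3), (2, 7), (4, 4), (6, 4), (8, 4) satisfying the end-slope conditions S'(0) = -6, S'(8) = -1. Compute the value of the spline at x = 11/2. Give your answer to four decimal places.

3.6191

Let M_i = S''(x_i). Step sizes h_i = 2, 2, 2, 2; slopes of the chords Δ_i = (y_(i+1) - y_i)/h_i = 2, -3/2, 0, 0.
  2·M_0 + 8·M_1 + 2·M_2 = 6(Δ_1 - Δ_0) = -21
  2·M_1 + 8·M_2 + 2·M_3 = 6(Δ_2 - Δ_1) = 9
  2·M_2 + 8·M_3 + 2·M_4 = 6(Δ_3 - Δ_2) = 0
Clamped end conditions give two more equations: 2h_0·M_0 + h_0·M_1 = 6(Δ_0 - S'(0)) = 48 and h_3·M_3 + 2h_3·M_4 = 6(S'(8) - Δ_3) = -6.
Solving: M_0 = 1753/112, M_1 = -409/56, M_2 = 49/16, M_3 = -25/56, M_4 = -143/112.
On [4, 6], S(x) = 4 - 53/28·(x - 4) + 49/32·(x - 4)² - 131/448·(x - 4)³.
With (x - 4) = 3/2: S(11/2) = 1853/512.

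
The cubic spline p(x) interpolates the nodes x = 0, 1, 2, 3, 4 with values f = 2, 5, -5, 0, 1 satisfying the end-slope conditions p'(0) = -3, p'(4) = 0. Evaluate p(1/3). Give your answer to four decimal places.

2.5873

Write m_i for p''(x_i). With h_i = 1, 1, 1, 1 and divided differences Δ_i = 3, -10, 5, 1, the continuity of p' gives the tridiagonal system
  1·m_0 + 4·m_1 + 1·m_2 = 6(Δ_1 - Δ_0) = -78
  1·m_1 + 4·m_2 + 1·m_3 = 6(Δ_2 - Δ_1) = 90
  1·m_2 + 4·m_3 + 1·m_4 = 6(Δ_3 - Δ_2) = -24
Clamped end conditions give two more equations: 2h_0·m_0 + h_0·m_1 = 6(Δ_0 - p'(0)) = 36 and h_3·m_3 + 2h_3·m_4 = 6(p'(4) - Δ_3) = -6.
Solving the tridiagonal system: m_0 = 258/7, m_1 = -264/7, m_2 = 36, m_3 = -114/7, m_4 = 36/7.
On [0, 1], p(x) = 2 - 3·x + 129/7·x² - 87/7·x³.
With x = 1/3: p(1/3) = 163/63.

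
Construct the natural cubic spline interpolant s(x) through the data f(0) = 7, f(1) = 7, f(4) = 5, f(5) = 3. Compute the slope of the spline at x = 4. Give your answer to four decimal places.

With m_i denoting the second derivative at x_i, h_i = 1, 3, 1, and Δ_i = (y_(i+1) − y_i)/h_i = 0, -2/3, -2:
  1·m_0 + 8·m_1 + 3·m_2 = 6(Δ_1 - Δ_0) = -4
  3·m_1 + 8·m_2 + 1·m_3 = 6(Δ_2 - Δ_1) = -8
Natural end conditions: m_0 = m_3 = 0.
Solving: m_0 = 0, m_1 = -8/55, m_2 = -52/55, m_3 = 0.
On [4, 5], s'(x) = b_2 + 2c_2·(x - 4) + 3d_2·(x - 4)² with b_2 = Δ_2 - h_2(2m_2 + m_3)/6 = -278/165, c_2 = m_2/2 = -26/55, d_2 = (m_3 - m_2)/(6h_2) = 26/165. So s'(4) = -278/165.

-1.6848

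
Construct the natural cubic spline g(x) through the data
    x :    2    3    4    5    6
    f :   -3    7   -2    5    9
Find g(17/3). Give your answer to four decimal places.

Put m_i = g'' at the i-th knot. Here h = (1, 1, 1, 1) and Δ = (10, -9, 7, 4), so the interior equations h_(i-1)·m_(i-1) + 2(h_(i-1)+h_i)·m_i + h_i·m_(i+1) = 6(Δ_i − Δ_(i-1)) read
  1·m_0 + 4·m_1 + 1·m_2 = 6(Δ_1 - Δ_0) = -114
  1·m_1 + 4·m_2 + 1·m_3 = 6(Δ_2 - Δ_1) = 96
  1·m_2 + 4·m_3 + 1·m_4 = 6(Δ_3 - Δ_2) = -18
Natural end conditions: m_0 = m_4 = 0.
Hence m_0 = 0, m_1 = -264/7, m_2 = 258/7, m_3 = -96/7, m_4 = 0.
On [5, 6], g(x) = 5 + 60/7·(x - 5) - 48/7·(x - 5)² + 16/7·(x - 5)³.
With (x - 5) = 2/3: g(17/3) = 1577/189.

8.3439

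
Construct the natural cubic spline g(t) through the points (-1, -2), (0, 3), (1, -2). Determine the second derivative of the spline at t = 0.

-15

Put σ_i = g'' at the i-th knot. Here h = (1, 1) and Δ = (5, -5), so the interior equations h_(i-1)·σ_(i-1) + 2(h_(i-1)+h_i)·σ_i + h_i·σ_(i+1) = 6(Δ_i − Δ_(i-1)) read
  1·σ_0 + 4·σ_1 + 1·σ_2 = 6(Δ_1 - Δ_0) = -60
Natural end conditions: σ_0 = σ_2 = 0.
Hence σ_0 = 0, σ_1 = -15, σ_2 = 0.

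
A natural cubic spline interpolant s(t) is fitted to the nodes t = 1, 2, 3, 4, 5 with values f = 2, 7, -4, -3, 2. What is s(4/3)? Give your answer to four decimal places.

Put σ_i = s'' at the i-th knot. Here h = (1, 1, 1, 1) and Δ = (5, -11, 1, 5), so the interior equations h_(i-1)·σ_(i-1) + 2(h_(i-1)+h_i)·σ_i + h_i·σ_(i+1) = 6(Δ_i − Δ_(i-1)) read
  1·σ_0 + 4·σ_1 + 1·σ_2 = 6(Δ_1 - Δ_0) = -96
  1·σ_1 + 4·σ_2 + 1·σ_3 = 6(Δ_2 - Δ_1) = 72
  1·σ_2 + 4·σ_3 + 1·σ_4 = 6(Δ_3 - Δ_2) = 24
Natural end conditions: σ_0 = σ_4 = 0.
Hence σ_0 = 0, σ_1 = -213/7, σ_2 = 180/7, σ_3 = -3/7, σ_4 = 0.
On [1, 2], s(t) = 2 + 141/14·(t - 1) + 0·(t - 1)² - 71/14·(t - 1)³.
With (t - 1) = 1/3: s(4/3) = 977/189.

5.1693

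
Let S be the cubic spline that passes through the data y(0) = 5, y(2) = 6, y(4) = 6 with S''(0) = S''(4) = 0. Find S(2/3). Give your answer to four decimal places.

Put m_i = S'' at the i-th knot. Here h = (2, 2) and Δ = (1/2, 0), so the interior equations h_(i-1)·m_(i-1) + 2(h_(i-1)+h_i)·m_i + h_i·m_(i+1) = 6(Δ_i − Δ_(i-1)) read
  2·m_0 + 8·m_1 + 2·m_2 = 6(Δ_1 - Δ_0) = -3
Natural end conditions: m_0 = m_2 = 0.
Hence m_0 = 0, m_1 = -3/8, m_2 = 0.
On [0, 2], S(x) = 5 + 5/8·x + 0·x² - 1/32·x³.
With x = 2/3: S(2/3) = 146/27.

5.4074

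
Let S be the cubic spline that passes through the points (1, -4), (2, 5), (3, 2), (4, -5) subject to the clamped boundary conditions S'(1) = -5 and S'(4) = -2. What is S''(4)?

Write M_i for S''(x_i). With h_i = 1, 1, 1 and divided differences Δ_i = 9, -3, -7, the continuity of S' gives the tridiagonal system
  1·M_0 + 4·M_1 + 1·M_2 = 6(Δ_1 - Δ_0) = -72
  1·M_1 + 4·M_2 + 1·M_3 = 6(Δ_2 - Δ_1) = -24
Clamped end conditions give two more equations: 2h_0·M_0 + h_0·M_1 = 6(Δ_0 - S'(1)) = 84 and h_2·M_2 + 2h_2·M_3 = 6(S'(4) - Δ_2) = 30.
Solving: M_0 = 58, M_1 = -32, M_2 = -2, M_3 = 16.

16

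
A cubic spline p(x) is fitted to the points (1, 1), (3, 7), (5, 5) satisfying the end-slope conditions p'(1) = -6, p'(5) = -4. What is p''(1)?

17

Write M_i for p''(x_i). With h_i = 2, 2 and divided differences Δ_i = 3, -1, the continuity of p' gives the tridiagonal system
  2·M_0 + 8·M_1 + 2·M_2 = 6(Δ_1 - Δ_0) = -24
Clamped end conditions give two more equations: 2h_0·M_0 + h_0·M_1 = 6(Δ_0 - p'(1)) = 54 and h_1·M_1 + 2h_1·M_2 = 6(p'(5) - Δ_1) = -18.
Solving the tridiagonal system: M_0 = 17, M_1 = -7, M_2 = -1.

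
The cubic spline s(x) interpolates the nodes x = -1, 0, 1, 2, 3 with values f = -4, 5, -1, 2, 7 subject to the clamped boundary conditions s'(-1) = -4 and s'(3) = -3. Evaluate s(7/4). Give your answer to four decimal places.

Write m_i for s''(x_i). With h_i = 1, 1, 1, 1 and divided differences Δ_i = 9, -6, 3, 5, the continuity of s' gives the tridiagonal system
  1·m_0 + 4·m_1 + 1·m_2 = 6(Δ_1 - Δ_0) = -90
  1·m_1 + 4·m_2 + 1·m_3 = 6(Δ_2 - Δ_1) = 54
  1·m_2 + 4·m_3 + 1·m_4 = 6(Δ_3 - Δ_2) = 12
Clamped end conditions give two more equations: 2h_0·m_0 + h_0·m_1 = 6(Δ_0 - s'(-1)) = 78 and h_3·m_3 + 2h_3·m_4 = 6(s'(3) - Δ_3) = -48.
Forward elimination and back-substitution give m_0 = 851/14, m_1 = -305/7, m_2 = 47/2, m_3 = 25/7, m_4 = -361/14.
On [1, 2], s(x) = -1 - 38/7·(x - 1) + 47/4·(x - 1)² - 93/28·(x - 1)³.
With (x - 1) = 3/4: s(7/4) = 35/256.

0.1367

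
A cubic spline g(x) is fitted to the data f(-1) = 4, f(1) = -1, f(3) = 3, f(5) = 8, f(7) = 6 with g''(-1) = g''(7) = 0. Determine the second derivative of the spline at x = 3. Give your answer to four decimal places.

0.2143

Let M_i = g''(x_i). Step sizes h_i = 2, 2, 2, 2; slopes of the chords Δ_i = (y_(i+1) - y_i)/h_i = -5/2, 2, 5/2, -1.
  2·M_0 + 8·M_1 + 2·M_2 = 6(Δ_1 - Δ_0) = 27
  2·M_1 + 8·M_2 + 2·M_3 = 6(Δ_2 - Δ_1) = 3
  2·M_2 + 8·M_3 + 2·M_4 = 6(Δ_3 - Δ_2) = -21
Natural end conditions: M_0 = M_4 = 0.
Solving: M_0 = 0, M_1 = 93/28, M_2 = 3/14, M_3 = -75/28, M_4 = 0.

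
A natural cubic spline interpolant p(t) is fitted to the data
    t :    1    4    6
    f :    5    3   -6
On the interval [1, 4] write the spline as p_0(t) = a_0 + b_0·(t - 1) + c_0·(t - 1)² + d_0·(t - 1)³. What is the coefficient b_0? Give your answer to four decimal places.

Put σ_i = p'' at the i-th knot. Here h = (3, 2) and Δ = (-2/3, -9/2), so the interior equations h_(i-1)·σ_(i-1) + 2(h_(i-1)+h_i)·σ_i + h_i·σ_(i+1) = 6(Δ_i − Δ_(i-1)) read
  3·σ_0 + 10·σ_1 + 2·σ_2 = 6(Δ_1 - Δ_0) = -23
Natural end conditions: σ_0 = σ_2 = 0.
Hence σ_0 = 0, σ_1 = -23/10, σ_2 = 0.
On [1, 4], with p_0(t) = a_0 + b_0·(t - 1) + c_0·(t - 1)² + d_0·(t - 1)³: c_0 = σ_0/2 = 0, d_0 = (σ_1 - σ_0)/(6h_0) = -23/180, b_0 = Δ_0 - h_0(2σ_0 + σ_1)/6 = 29/60.

0.4833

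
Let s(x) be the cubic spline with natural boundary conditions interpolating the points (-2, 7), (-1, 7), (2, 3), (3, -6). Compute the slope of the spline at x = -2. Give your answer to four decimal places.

-0.2242

Write M_i for s''(x_i). With h_i = 1, 3, 1 and divided differences Δ_i = 0, -4/3, -9, the continuity of s' gives the tridiagonal system
  1·M_0 + 8·M_1 + 3·M_2 = 6(Δ_1 - Δ_0) = -8
  3·M_1 + 8·M_2 + 1·M_3 = 6(Δ_2 - Δ_1) = -46
Natural end conditions: M_0 = M_3 = 0.
Forward elimination and back-substitution give M_0 = 0, M_1 = 74/55, M_2 = -344/55, M_3 = 0.
On [-2, -1], s'(x) = b_0 + 2c_0·(x + 2) + 3d_0·(x + 2)² with b_0 = Δ_0 - h_0(2M_0 + M_1)/6 = -37/165, c_0 = M_0/2 = 0, d_0 = (M_1 - M_0)/(6h_0) = 37/165. So s'(-2) = -37/165.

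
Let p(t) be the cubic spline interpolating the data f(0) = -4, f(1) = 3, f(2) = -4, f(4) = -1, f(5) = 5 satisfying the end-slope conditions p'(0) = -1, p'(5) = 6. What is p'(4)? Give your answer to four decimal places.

With M_i denoting the second derivative at x_i, h_i = 1, 1, 2, 1, and Δ_i = (y_(i+1) − y_i)/h_i = 7, -7, 3/2, 6:
  1·M_0 + 4·M_1 + 1·M_2 = 6(Δ_1 - Δ_0) = -84
  1·M_1 + 6·M_2 + 2·M_3 = 6(Δ_2 - Δ_1) = 51
  2·M_2 + 6·M_3 + 1·M_4 = 6(Δ_3 - Δ_2) = 27
Clamped end conditions give two more equations: 2h_0·M_0 + h_0·M_1 = 6(Δ_0 - p'(0)) = 48 and h_3·M_3 + 2h_3·M_4 = 6(p'(5) - Δ_3) = 0.
Forward elimination and back-substitution give M_0 = 5311/128, M_1 = -2239/64, M_2 = 1849/128, M_3 = -11/32, M_4 = 11/64.
On [4, 5], p'(t) = b_3 + 2c_3·(t - 4) + 3d_3·(t - 4)² with b_3 = Δ_3 - h_3(2M_3 + M_4)/6 = 779/128, c_3 = M_3/2 = -11/64, d_3 = (M_4 - M_3)/(6h_3) = 11/128. So p'(4) = 779/128.

6.0859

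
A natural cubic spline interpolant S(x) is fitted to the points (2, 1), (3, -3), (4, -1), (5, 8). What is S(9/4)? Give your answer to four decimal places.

With M_i denoting the second derivative at x_i, h_i = 1, 1, 1, and Δ_i = (y_(i+1) − y_i)/h_i = -4, 2, 9:
  1·M_0 + 4·M_1 + 1·M_2 = 6(Δ_1 - Δ_0) = 36
  1·M_1 + 4·M_2 + 1·M_3 = 6(Δ_2 - Δ_1) = 42
Natural end conditions: M_0 = M_3 = 0.
Solving the tridiagonal system: M_0 = 0, M_1 = 34/5, M_2 = 44/5, M_3 = 0.
On [2, 3], S(x) = 1 - 77/15·(x - 2) + 0·(x - 2)² + 17/15·(x - 2)³.
With (x - 2) = 1/4: S(9/4) = -17/64.

-0.2656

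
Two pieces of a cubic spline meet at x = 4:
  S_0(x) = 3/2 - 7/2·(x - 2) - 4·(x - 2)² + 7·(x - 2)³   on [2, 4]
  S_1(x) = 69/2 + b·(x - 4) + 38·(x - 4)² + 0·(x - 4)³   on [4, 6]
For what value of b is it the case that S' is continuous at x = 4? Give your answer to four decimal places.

64.5000

S_0'(x) = -7/2 - 8·(x - 2) + 21·(x - 2)², so S_0'(4) = 129/2. On the right, S_1'(4) = b, so b = 129/2.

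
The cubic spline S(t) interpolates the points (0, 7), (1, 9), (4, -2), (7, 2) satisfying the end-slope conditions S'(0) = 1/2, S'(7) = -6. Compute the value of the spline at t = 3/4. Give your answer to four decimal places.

8.6066

Let M_i = S''(x_i). Step sizes h_i = 1, 3, 3; slopes of the chords Δ_i = (y_(i+1) - y_i)/h_i = 2, -11/3, 4/3.
  1·M_0 + 8·M_1 + 3·M_2 = 6(Δ_1 - Δ_0) = -34
  3·M_1 + 12·M_2 + 3·M_3 = 6(Δ_2 - Δ_1) = 30
Clamped end conditions give two more equations: 2h_0·M_0 + h_0·M_1 = 6(Δ_0 - S'(0)) = 9 and h_2·M_2 + 2h_2·M_3 = 6(S'(7) - Δ_2) = -44.
Forward elimination and back-substitution give M_0 = 264/31, M_1 = -249/31, M_2 = 674/93, M_3 = -1019/93.
On [0, 1], S(t) = 7 + 1/2·t + 132/31·t² - 171/62·t³.
With t = 3/4: S(3/4) = 34151/3968.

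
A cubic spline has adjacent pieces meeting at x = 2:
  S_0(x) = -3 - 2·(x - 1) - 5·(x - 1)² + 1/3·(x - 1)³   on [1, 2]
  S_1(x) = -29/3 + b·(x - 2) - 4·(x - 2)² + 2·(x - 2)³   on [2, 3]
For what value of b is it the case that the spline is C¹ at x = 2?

S_0'(x) = -2 - 10·(x - 1) + 1·(x - 1)², so S_0'(2) = -11. On the right, S_1'(2) = b, so b = -11.

-11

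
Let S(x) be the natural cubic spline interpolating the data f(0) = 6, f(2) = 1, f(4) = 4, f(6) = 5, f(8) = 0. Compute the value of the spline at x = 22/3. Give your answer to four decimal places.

2.0582

With M_i denoting the second derivative at x_i, h_i = 2, 2, 2, 2, and Δ_i = (y_(i+1) − y_i)/h_i = -5/2, 3/2, 1/2, -5/2:
  2·M_0 + 8·M_1 + 2·M_2 = 6(Δ_1 - Δ_0) = 24
  2·M_1 + 8·M_2 + 2·M_3 = 6(Δ_2 - Δ_1) = -6
  2·M_2 + 8·M_3 + 2·M_4 = 6(Δ_3 - Δ_2) = -18
Natural end conditions: M_0 = M_4 = 0.
Hence M_0 = 0, M_1 = 183/56, M_2 = -15/14, M_3 = -111/56, M_4 = 0.
On [6, 8], S(x) = 5 - 33/28·(x - 6) - 111/112·(x - 6)² + 37/224·(x - 6)³.
With (x - 6) = 4/3: S(22/3) = 389/189.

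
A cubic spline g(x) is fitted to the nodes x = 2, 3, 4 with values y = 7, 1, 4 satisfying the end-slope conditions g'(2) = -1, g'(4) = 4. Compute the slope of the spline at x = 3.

-3

With M_i denoting the second derivative at x_i, h_i = 1, 1, and Δ_i = (y_(i+1) − y_i)/h_i = -6, 3:
  1·M_0 + 4·M_1 + 1·M_2 = 6(Δ_1 - Δ_0) = 54
Clamped end conditions give two more equations: 2h_0·M_0 + h_0·M_1 = 6(Δ_0 - g'(2)) = -30 and h_1·M_1 + 2h_1·M_2 = 6(g'(4) - Δ_1) = 6.
Forward elimination and back-substitution give M_0 = -26, M_1 = 22, M_2 = -8.
On [3, 4], g'(x) = b_1 + 2c_1·(x - 3) + 3d_1·(x - 3)² with b_1 = Δ_1 - h_1(2M_1 + M_2)/6 = -3, c_1 = M_1/2 = 11, d_1 = (M_2 - M_1)/(6h_1) = -5. So g'(3) = -3.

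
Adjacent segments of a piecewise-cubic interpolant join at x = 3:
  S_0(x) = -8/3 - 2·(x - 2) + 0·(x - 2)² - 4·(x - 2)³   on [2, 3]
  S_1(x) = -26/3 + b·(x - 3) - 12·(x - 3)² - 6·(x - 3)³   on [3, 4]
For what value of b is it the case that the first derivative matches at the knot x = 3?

S_0'(x) = -2 + 0·(x - 2) - 12·(x - 2)², so S_0'(3) = -14. On the right, S_1'(3) = b, so b = -14.

-14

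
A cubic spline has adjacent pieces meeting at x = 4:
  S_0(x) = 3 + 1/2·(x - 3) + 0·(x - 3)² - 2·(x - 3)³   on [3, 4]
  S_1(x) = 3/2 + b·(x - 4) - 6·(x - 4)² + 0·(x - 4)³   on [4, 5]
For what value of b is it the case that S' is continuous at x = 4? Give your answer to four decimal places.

-5.5000

S_0'(x) = 1/2 + 0·(x - 3) - 6·(x - 3)², so S_0'(4) = -11/2. On the right, S_1'(4) = b, so b = -11/2.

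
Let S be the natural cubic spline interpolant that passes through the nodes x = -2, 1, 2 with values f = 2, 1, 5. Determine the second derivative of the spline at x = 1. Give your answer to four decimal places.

3.2500

Write σ_i for S''(x_i). With h_i = 3, 1 and divided differences Δ_i = -1/3, 4, the continuity of S' gives the tridiagonal system
  3·σ_0 + 8·σ_1 + 1·σ_2 = 6(Δ_1 - Δ_0) = 26
Natural end conditions: σ_0 = σ_2 = 0.
Solving: σ_0 = 0, σ_1 = 13/4, σ_2 = 0.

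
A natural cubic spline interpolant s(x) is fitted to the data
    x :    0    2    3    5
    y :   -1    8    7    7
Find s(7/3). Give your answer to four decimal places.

7.9291

Let σ_i = s''(x_i). Step sizes h_i = 2, 1, 2; slopes of the chords Δ_i = (y_(i+1) - y_i)/h_i = 9/2, -1, 0.
  2·σ_0 + 6·σ_1 + 1·σ_2 = 6(Δ_1 - Δ_0) = -33
  1·σ_1 + 6·σ_2 + 2·σ_3 = 6(Δ_2 - Δ_1) = 6
Natural end conditions: σ_0 = σ_3 = 0.
Forward elimination and back-substitution give σ_0 = 0, σ_1 = -204/35, σ_2 = 69/35, σ_3 = 0.
On [2, 3], s(x) = 8 + 43/70·(x - 2) - 102/35·(x - 2)² + 13/10·(x - 2)³.
With (x - 2) = 1/3: s(7/3) = 7493/945.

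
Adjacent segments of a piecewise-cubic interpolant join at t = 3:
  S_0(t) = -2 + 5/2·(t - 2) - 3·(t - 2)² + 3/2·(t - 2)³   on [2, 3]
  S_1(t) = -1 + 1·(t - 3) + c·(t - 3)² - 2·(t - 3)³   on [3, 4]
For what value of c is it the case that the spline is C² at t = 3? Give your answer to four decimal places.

S_0''(t) = -6 + 9·(t - 2), so S_0''(3) = 3. On the right, S_1''(3) = 2c, so c = 3/2.

1.5000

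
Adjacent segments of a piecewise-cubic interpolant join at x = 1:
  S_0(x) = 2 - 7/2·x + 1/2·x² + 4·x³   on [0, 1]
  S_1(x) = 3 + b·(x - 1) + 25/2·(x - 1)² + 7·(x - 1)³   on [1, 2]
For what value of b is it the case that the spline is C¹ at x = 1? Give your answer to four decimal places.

S_0'(x) = -7/2 + 1·x + 12·x², so S_0'(1) = 19/2. On the right, S_1'(1) = b, so b = 19/2.

9.5000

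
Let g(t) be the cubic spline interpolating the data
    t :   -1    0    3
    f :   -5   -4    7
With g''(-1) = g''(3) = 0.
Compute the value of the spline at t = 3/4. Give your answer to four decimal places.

-2.2344

Put M_i = g'' at the i-th knot. Here h = (1, 3) and Δ = (1, 11/3), so the interior equations h_(i-1)·M_(i-1) + 2(h_(i-1)+h_i)·M_i + h_i·M_(i+1) = 6(Δ_i − Δ_(i-1)) read
  1·M_0 + 8·M_1 + 3·M_2 = 6(Δ_1 - Δ_0) = 16
Natural end conditions: M_0 = M_2 = 0.
Solving the tridiagonal system: M_0 = 0, M_1 = 2, M_2 = 0.
On [0, 3], g(t) = -4 + 5/3·t + 1·t² - 1/9·t³.
With t = 3/4: g(3/4) = -143/64.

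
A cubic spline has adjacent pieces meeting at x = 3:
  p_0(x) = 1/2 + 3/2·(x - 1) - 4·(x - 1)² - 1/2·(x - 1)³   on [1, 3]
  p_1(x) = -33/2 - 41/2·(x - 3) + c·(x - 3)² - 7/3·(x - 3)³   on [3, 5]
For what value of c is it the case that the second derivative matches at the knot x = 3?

p_0''(x) = -8 - 3·(x - 1), so p_0''(3) = -14. On the right, p_1''(3) = 2c, so c = -7.

-7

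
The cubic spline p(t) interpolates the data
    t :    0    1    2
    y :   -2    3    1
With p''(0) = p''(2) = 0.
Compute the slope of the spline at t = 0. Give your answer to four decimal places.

6.7500

Let M_i = p''(x_i). Step sizes h_i = 1, 1; slopes of the chords Δ_i = (y_(i+1) - y_i)/h_i = 5, -2.
  1·M_0 + 4·M_1 + 1·M_2 = 6(Δ_1 - Δ_0) = -42
Natural end conditions: M_0 = M_2 = 0.
Forward elimination and back-substitution give M_0 = 0, M_1 = -21/2, M_2 = 0.
On [0, 1], p'(t) = b_0 + 2c_0·t + 3d_0·t² with b_0 = Δ_0 - h_0(2M_0 + M_1)/6 = 27/4, c_0 = M_0/2 = 0, d_0 = (M_1 - M_0)/(6h_0) = -7/4. So p'(0) = 27/4.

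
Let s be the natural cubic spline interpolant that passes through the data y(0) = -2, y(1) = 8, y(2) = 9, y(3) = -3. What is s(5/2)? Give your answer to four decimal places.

4.0750

With σ_i denoting the second derivative at x_i, h_i = 1, 1, 1, and Δ_i = (y_(i+1) − y_i)/h_i = 10, 1, -12:
  1·σ_0 + 4·σ_1 + 1·σ_2 = 6(Δ_1 - Δ_0) = -54
  1·σ_1 + 4·σ_2 + 1·σ_3 = 6(Δ_2 - Δ_1) = -78
Natural end conditions: σ_0 = σ_3 = 0.
Solving: σ_0 = 0, σ_1 = -46/5, σ_2 = -86/5, σ_3 = 0.
On [2, 3], s(x) = 9 - 94/15·(x - 2) - 43/5·(x - 2)² + 43/15·(x - 2)³.
With (x - 2) = 1/2: s(5/2) = 163/40.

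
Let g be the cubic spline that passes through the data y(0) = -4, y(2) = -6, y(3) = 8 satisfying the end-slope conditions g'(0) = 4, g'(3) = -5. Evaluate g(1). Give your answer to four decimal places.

-7.6250

Write m_i for g''(x_i). With h_i = 2, 1 and divided differences Δ_i = -1, 14, the continuity of g' gives the tridiagonal system
  2·m_0 + 6·m_1 + 1·m_2 = 6(Δ_1 - Δ_0) = 90
Clamped end conditions give two more equations: 2h_0·m_0 + h_0·m_1 = 6(Δ_0 - g'(0)) = -30 and h_1·m_1 + 2h_1·m_2 = 6(g'(3) - Δ_1) = -114.
Solving: m_0 = -51/2, m_1 = 36, m_2 = -75.
On [0, 2], g(x) = -4 + 4·x - 51/4·x² + 41/8·x³.
With x = 1: g(1) = -61/8.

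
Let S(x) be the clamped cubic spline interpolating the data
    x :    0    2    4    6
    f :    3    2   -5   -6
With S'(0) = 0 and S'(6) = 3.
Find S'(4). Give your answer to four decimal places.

Let M_i = S''(x_i). Step sizes h_i = 2, 2, 2; slopes of the chords Δ_i = (y_(i+1) - y_i)/h_i = -1/2, -7/2, -1/2.
  2·M_0 + 8·M_1 + 2·M_2 = 6(Δ_1 - Δ_0) = -18
  2·M_1 + 8·M_2 + 2·M_3 = 6(Δ_2 - Δ_1) = 18
Clamped end conditions give two more equations: 2h_0·M_0 + h_0·M_1 = 6(Δ_0 - S'(0)) = -3 and h_2·M_2 + 2h_2·M_3 = 6(S'(6) - Δ_2) = 21.
Solving the tridiagonal system: M_0 = 7/10, M_1 = -29/10, M_2 = 19/10, M_3 = 43/10.
On [4, 6], S'(x) = b_2 + 2c_2·(x - 4) + 3d_2·(x - 4)² with b_2 = Δ_2 - h_2(2M_2 + M_3)/6 = -16/5, c_2 = M_2/2 = 19/20, d_2 = (M_3 - M_2)/(6h_2) = 1/5. So S'(4) = -16/5.

-3.2000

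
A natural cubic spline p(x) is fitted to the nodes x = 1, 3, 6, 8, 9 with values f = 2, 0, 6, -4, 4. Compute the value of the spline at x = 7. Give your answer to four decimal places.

Put m_i = p'' at the i-th knot. Here h = (2, 3, 2, 1) and Δ = (-1, 2, -5, 8), so the interior equations h_(i-1)·m_(i-1) + 2(h_(i-1)+h_i)·m_i + h_i·m_(i+1) = 6(Δ_i − Δ_(i-1)) read
  2·m_0 + 10·m_1 + 3·m_2 = 6(Δ_1 - Δ_0) = 18
  3·m_1 + 10·m_2 + 2·m_3 = 6(Δ_2 - Δ_1) = -42
  2·m_2 + 6·m_3 + 1·m_4 = 6(Δ_3 - Δ_2) = 78
Natural end conditions: m_0 = m_4 = 0.
Forward elimination and back-substitution give m_0 = 0, m_1 = 1116/253, m_2 = -2202/253, m_3 = 4023/253, m_4 = 0.
On [6, 8], p(x) = 6 - 1138/253·(x - 6) - 1101/253·(x - 6)² + 2075/1012·(x - 6)³.
With (x - 6) = 1: p(7) = -809/1012.

-0.7994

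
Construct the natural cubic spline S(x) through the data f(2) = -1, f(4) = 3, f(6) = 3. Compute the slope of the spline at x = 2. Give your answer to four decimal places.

Let M_i = S''(x_i). Step sizes h_i = 2, 2; slopes of the chords Δ_i = (y_(i+1) - y_i)/h_i = 2, 0.
  2·M_0 + 8·M_1 + 2·M_2 = 6(Δ_1 - Δ_0) = -12
Natural end conditions: M_0 = M_2 = 0.
Solving the tridiagonal system: M_0 = 0, M_1 = -3/2, M_2 = 0.
On [2, 4], S'(x) = b_0 + 2c_0·(x - 2) + 3d_0·(x - 2)² with b_0 = Δ_0 - h_0(2M_0 + M_1)/6 = 5/2, c_0 = M_0/2 = 0, d_0 = (M_1 - M_0)/(6h_0) = -1/8. So S'(2) = 5/2.

2.5000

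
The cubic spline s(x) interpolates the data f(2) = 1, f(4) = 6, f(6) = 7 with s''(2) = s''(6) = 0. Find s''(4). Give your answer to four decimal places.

With σ_i denoting the second derivative at x_i, h_i = 2, 2, and Δ_i = (y_(i+1) − y_i)/h_i = 5/2, 1/2:
  2·σ_0 + 8·σ_1 + 2·σ_2 = 6(Δ_1 - Δ_0) = -12
Natural end conditions: σ_0 = σ_2 = 0.
Solving: σ_0 = 0, σ_1 = -3/2, σ_2 = 0.

-1.5000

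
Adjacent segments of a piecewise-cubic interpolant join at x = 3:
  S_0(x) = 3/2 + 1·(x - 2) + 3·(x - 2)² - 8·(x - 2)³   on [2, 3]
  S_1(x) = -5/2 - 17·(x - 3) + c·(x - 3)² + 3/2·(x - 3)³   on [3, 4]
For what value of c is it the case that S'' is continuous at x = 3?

S_0''(x) = 6 - 48·(x - 2), so S_0''(3) = -42. On the right, S_1''(3) = 2c, so c = -21.

-21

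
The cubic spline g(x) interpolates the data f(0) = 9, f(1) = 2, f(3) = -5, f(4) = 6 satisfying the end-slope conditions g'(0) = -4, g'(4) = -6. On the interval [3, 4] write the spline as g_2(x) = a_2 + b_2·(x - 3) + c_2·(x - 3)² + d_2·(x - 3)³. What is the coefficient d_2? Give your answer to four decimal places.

With σ_i denoting the second derivative at x_i, h_i = 1, 2, 1, and Δ_i = (y_(i+1) − y_i)/h_i = -7, -7/2, 11:
  1·σ_0 + 6·σ_1 + 2·σ_2 = 6(Δ_1 - Δ_0) = 21
  2·σ_1 + 6·σ_2 + 1·σ_3 = 6(Δ_2 - Δ_1) = 87
Clamped end conditions give two more equations: 2h_0·σ_0 + h_0·σ_1 = 6(Δ_0 - g'(0)) = -18 and h_2·σ_2 + 2h_2·σ_3 = 6(g'(4) - Δ_2) = -102.
Forward elimination and back-substitution give σ_0 = -241/35, σ_1 = -148/35, σ_2 = 932/35, σ_3 = -2251/35.
On [3, 4], with g_2(x) = a_2 + b_2·(x - 3) + c_2·(x - 3)² + d_2·(x - 3)³: c_2 = σ_2/2 = 466/35, d_2 = (σ_3 - σ_2)/(6h_2) = -1061/70, b_2 = Δ_2 - h_2(2σ_2 + σ_3)/6 = 899/70.

-15.1571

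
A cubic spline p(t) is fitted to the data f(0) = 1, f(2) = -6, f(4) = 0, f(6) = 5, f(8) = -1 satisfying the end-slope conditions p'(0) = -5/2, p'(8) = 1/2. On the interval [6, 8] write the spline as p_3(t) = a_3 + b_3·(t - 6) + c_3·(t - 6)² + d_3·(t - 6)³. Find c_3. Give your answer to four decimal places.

Put σ_i = p'' at the i-th knot. Here h = (2, 2, 2, 2) and Δ = (-7/2, 3, 5/2, -3), so the interior equations h_(i-1)·σ_(i-1) + 2(h_(i-1)+h_i)·σ_i + h_i·σ_(i+1) = 6(Δ_i − Δ_(i-1)) read
  2·σ_0 + 8·σ_1 + 2·σ_2 = 6(Δ_1 - Δ_0) = 39
  2·σ_1 + 8·σ_2 + 2·σ_3 = 6(Δ_2 - Δ_1) = -3
  2·σ_2 + 8·σ_3 + 2·σ_4 = 6(Δ_3 - Δ_2) = -33
Clamped end conditions give two more equations: 2h_0·σ_0 + h_0·σ_1 = 6(Δ_0 - p'(0)) = -6 and h_3·σ_3 + 2h_3·σ_4 = 6(p'(8) - Δ_3) = 21.
Solving: σ_0 = -255/56, σ_1 = 171/28, σ_2 = -3/8, σ_3 = -171/28, σ_4 = 465/56.
On [6, 8], with p_3(t) = a_3 + b_3·(t - 6) + c_3·(t - 6)² + d_3·(t - 6)³: c_3 = σ_3/2 = -171/56, d_3 = (σ_4 - σ_3)/(6h_3) = 269/224, b_3 = Δ_3 - h_3(2σ_3 + σ_4)/6 = -95/56.

-3.0536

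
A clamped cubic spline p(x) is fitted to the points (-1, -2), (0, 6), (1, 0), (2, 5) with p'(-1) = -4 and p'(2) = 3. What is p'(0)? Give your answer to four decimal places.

3.0667

Write m_i for p''(x_i). With h_i = 1, 1, 1 and divided differences Δ_i = 8, -6, 5, the continuity of p' gives the tridiagonal system
  1·m_0 + 4·m_1 + 1·m_2 = 6(Δ_1 - Δ_0) = -84
  1·m_1 + 4·m_2 + 1·m_3 = 6(Δ_2 - Δ_1) = 66
Clamped end conditions give two more equations: 2h_0·m_0 + h_0·m_1 = 6(Δ_0 - p'(-1)) = 72 and h_2·m_2 + 2h_2·m_3 = 6(p'(2) - Δ_2) = -12.
Solving the tridiagonal system: m_0 = 868/15, m_1 = -656/15, m_2 = 496/15, m_3 = -338/15.
On [0, 1], p'(x) = b_1 + 2c_1·x + 3d_1·x² with b_1 = Δ_1 - h_1(2m_1 + m_2)/6 = 46/15, c_1 = m_1/2 = -328/15, d_1 = (m_2 - m_1)/(6h_1) = 64/5. So p'(0) = 46/15.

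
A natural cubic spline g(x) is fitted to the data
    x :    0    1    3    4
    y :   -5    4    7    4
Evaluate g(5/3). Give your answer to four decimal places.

7.1111

Put M_i = g'' at the i-th knot. Here h = (1, 2, 1) and Δ = (9, 3/2, -3), so the interior equations h_(i-1)·M_(i-1) + 2(h_(i-1)+h_i)·M_i + h_i·M_(i+1) = 6(Δ_i − Δ_(i-1)) read
  1·M_0 + 6·M_1 + 2·M_2 = 6(Δ_1 - Δ_0) = -45
  2·M_1 + 6·M_2 + 1·M_3 = 6(Δ_2 - Δ_1) = -27
Natural end conditions: M_0 = M_3 = 0.
Hence M_0 = 0, M_1 = -27/4, M_2 = -9/4, M_3 = 0.
On [1, 3], g(x) = 4 + 27/4·(x - 1) - 27/8·(x - 1)² + 3/8·(x - 1)³.
With (x - 1) = 2/3: g(5/3) = 64/9.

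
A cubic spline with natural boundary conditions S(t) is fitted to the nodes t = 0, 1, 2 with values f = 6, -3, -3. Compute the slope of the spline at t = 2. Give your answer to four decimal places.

2.2500

Write m_i for S''(x_i). With h_i = 1, 1 and divided differences Δ_i = -9, 0, the continuity of S' gives the tridiagonal system
  1·m_0 + 4·m_1 + 1·m_2 = 6(Δ_1 - Δ_0) = 54
Natural end conditions: m_0 = m_2 = 0.
Solving the tridiagonal system: m_0 = 0, m_1 = 27/2, m_2 = 0.
On [1, 2], S'(t) = b_1 + 2c_1·(t - 1) + 3d_1·(t - 1)² with b_1 = Δ_1 - h_1(2m_1 + m_2)/6 = -9/2, c_1 = m_1/2 = 27/4, d_1 = (m_2 - m_1)/(6h_1) = -9/4. So S'(2) = 9/4.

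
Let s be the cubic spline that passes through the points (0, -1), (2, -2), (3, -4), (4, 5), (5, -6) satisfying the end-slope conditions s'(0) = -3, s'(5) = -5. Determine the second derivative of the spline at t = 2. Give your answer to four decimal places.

Put σ_i = s'' at the i-th knot. Here h = (2, 1, 1, 1) and Δ = (-1/2, -2, 9, -11), so the interior equations h_(i-1)·σ_(i-1) + 2(h_(i-1)+h_i)·σ_i + h_i·σ_(i+1) = 6(Δ_i − Δ_(i-1)) read
  2·σ_0 + 6·σ_1 + 1·σ_2 = 6(Δ_1 - Δ_0) = -9
  1·σ_1 + 4·σ_2 + 1·σ_3 = 6(Δ_2 - Δ_1) = 66
  1·σ_2 + 4·σ_3 + 1·σ_4 = 6(Δ_3 - Δ_2) = -120
Clamped end conditions give two more equations: 2h_0·σ_0 + h_0·σ_1 = 6(Δ_0 - s'(0)) = 15 and h_3·σ_3 + 2h_3·σ_4 = 6(s'(5) - Δ_3) = 36.
Solving the tridiagonal system: σ_0 = 1393/164, σ_1 = -389/41, σ_2 = 2537/82, σ_3 = -1979/41, σ_4 = 3455/82.

-9.4878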